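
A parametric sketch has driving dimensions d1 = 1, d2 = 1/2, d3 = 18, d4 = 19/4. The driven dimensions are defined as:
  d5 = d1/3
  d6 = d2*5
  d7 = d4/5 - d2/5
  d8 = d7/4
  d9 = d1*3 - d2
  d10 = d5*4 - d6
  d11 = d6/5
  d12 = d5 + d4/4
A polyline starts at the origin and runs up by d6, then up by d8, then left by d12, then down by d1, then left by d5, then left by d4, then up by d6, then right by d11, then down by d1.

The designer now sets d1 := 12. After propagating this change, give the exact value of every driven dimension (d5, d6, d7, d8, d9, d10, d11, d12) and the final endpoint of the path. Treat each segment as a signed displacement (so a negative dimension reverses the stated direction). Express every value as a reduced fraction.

Apply edit: d1 := 12
  d5 = d1/3 = 4
  d6 = d2*5 = 5/2
  d7 = d4/5 - d2/5 = 17/20
  d8 = d7/4 = 17/80
  d9 = d1*3 - d2 = 71/2
  d10 = d5*4 - d6 = 27/2
  d11 = d6/5 = 1/2
  d12 = d5 + d4/4 = 83/16
Walk from origin (0, 0):
  seg 1: up by d6 = 5/2 → (0, 5/2)
  seg 2: up by d8 = 17/80 → (0, 217/80)
  seg 3: left by d12 = 83/16 → (-83/16, 217/80)
  seg 4: down by d1 = 12 → (-83/16, -743/80)
  seg 5: left by d5 = 4 → (-147/16, -743/80)
  seg 6: left by d4 = 19/4 → (-223/16, -743/80)
  seg 7: up by d6 = 5/2 → (-223/16, -543/80)
  seg 8: right by d11 = 1/2 → (-215/16, -543/80)
  seg 9: down by d1 = 12 → (-215/16, -1503/80)

d5 = 4
d6 = 5/2
d7 = 17/20
d8 = 17/80
d9 = 71/2
d10 = 27/2
d11 = 1/2
d12 = 83/16
endpoint = (-215/16, -1503/80)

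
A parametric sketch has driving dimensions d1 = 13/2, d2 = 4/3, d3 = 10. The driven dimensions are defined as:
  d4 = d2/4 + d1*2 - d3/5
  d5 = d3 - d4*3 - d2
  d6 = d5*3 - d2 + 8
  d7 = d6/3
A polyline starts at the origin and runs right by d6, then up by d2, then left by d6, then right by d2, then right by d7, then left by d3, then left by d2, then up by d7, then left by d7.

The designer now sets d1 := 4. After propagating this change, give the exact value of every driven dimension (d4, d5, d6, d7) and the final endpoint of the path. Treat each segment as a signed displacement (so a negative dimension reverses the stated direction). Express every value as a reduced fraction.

d4 = 19/3
d5 = -31/3
d6 = -73/3
d7 = -73/9
endpoint = (-10, -61/9)

Apply edit: d1 := 4
  d4 = d2/4 + d1*2 - d3/5 = 19/3
  d5 = d3 - d4*3 - d2 = -31/3
  d6 = d5*3 - d2 + 8 = -73/3
  d7 = d6/3 = -73/9
Walk from origin (0, 0):
  seg 1: right by d6 = -73/3 → (-73/3, 0)
  seg 2: up by d2 = 4/3 → (-73/3, 4/3)
  seg 3: left by d6 = -73/3 → (0, 4/3)
  seg 4: right by d2 = 4/3 → (4/3, 4/3)
  seg 5: right by d7 = -73/9 → (-61/9, 4/3)
  seg 6: left by d3 = 10 → (-151/9, 4/3)
  seg 7: left by d2 = 4/3 → (-163/9, 4/3)
  seg 8: up by d7 = -73/9 → (-163/9, -61/9)
  seg 9: left by d7 = -73/9 → (-10, -61/9)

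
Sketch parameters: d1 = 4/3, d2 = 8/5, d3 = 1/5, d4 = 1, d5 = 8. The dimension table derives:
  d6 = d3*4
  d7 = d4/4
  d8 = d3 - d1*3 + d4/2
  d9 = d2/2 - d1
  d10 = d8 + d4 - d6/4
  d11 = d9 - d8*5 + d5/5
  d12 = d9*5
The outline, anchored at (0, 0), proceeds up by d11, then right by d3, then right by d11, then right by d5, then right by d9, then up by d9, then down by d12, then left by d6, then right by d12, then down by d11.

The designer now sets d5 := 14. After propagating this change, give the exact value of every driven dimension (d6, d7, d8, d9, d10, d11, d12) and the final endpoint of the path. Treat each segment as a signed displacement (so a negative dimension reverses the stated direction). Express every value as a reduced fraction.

Apply edit: d5 := 14
  d6 = d3*4 = 4/5
  d7 = d4/4 = 1/4
  d8 = d3 - d1*3 + d4/2 = -33/10
  d9 = d2/2 - d1 = -8/15
  d10 = d8 + d4 - d6/4 = -5/2
  d11 = d9 - d8*5 + d5/5 = 563/30
  d12 = d9*5 = -8/3
Walk from origin (0, 0):
  seg 1: up by d11 = 563/30 → (0, 563/30)
  seg 2: right by d3 = 1/5 → (1/5, 563/30)
  seg 3: right by d11 = 563/30 → (569/30, 563/30)
  seg 4: right by d5 = 14 → (989/30, 563/30)
  seg 5: right by d9 = -8/15 → (973/30, 563/30)
  seg 6: up by d9 = -8/15 → (973/30, 547/30)
  seg 7: down by d12 = -8/3 → (973/30, 209/10)
  seg 8: left by d6 = 4/5 → (949/30, 209/10)
  seg 9: right by d12 = -8/3 → (869/30, 209/10)
  seg 10: down by d11 = 563/30 → (869/30, 32/15)

d6 = 4/5
d7 = 1/4
d8 = -33/10
d9 = -8/15
d10 = -5/2
d11 = 563/30
d12 = -8/3
endpoint = (869/30, 32/15)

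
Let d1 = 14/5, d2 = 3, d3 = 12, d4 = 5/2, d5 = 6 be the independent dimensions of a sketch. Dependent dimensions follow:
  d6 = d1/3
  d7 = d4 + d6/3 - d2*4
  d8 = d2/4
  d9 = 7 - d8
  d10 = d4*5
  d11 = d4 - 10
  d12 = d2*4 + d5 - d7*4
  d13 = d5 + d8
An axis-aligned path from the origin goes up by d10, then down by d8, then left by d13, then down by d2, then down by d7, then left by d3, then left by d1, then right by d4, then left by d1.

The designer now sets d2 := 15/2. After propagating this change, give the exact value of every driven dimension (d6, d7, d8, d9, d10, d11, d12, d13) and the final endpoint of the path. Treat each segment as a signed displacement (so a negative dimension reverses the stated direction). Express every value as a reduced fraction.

Apply edit: d2 := 15/2
  d6 = d1/3 = 14/15
  d7 = d4 + d6/3 - d2*4 = -2447/90
  d8 = d2/4 = 15/8
  d9 = 7 - d8 = 41/8
  d10 = d4*5 = 25/2
  d11 = d4 - 10 = -15/2
  d12 = d2*4 + d5 - d7*4 = 6514/45
  d13 = d5 + d8 = 63/8
Walk from origin (0, 0):
  seg 1: up by d10 = 25/2 → (0, 25/2)
  seg 2: down by d8 = 15/8 → (0, 85/8)
  seg 3: left by d13 = 63/8 → (-63/8, 85/8)
  seg 4: down by d2 = 15/2 → (-63/8, 25/8)
  seg 5: down by d7 = -2447/90 → (-63/8, 10913/360)
  seg 6: left by d3 = 12 → (-159/8, 10913/360)
  seg 7: left by d1 = 14/5 → (-907/40, 10913/360)
  seg 8: right by d4 = 5/2 → (-807/40, 10913/360)
  seg 9: left by d1 = 14/5 → (-919/40, 10913/360)

d6 = 14/15
d7 = -2447/90
d8 = 15/8
d9 = 41/8
d10 = 25/2
d11 = -15/2
d12 = 6514/45
d13 = 63/8
endpoint = (-919/40, 10913/360)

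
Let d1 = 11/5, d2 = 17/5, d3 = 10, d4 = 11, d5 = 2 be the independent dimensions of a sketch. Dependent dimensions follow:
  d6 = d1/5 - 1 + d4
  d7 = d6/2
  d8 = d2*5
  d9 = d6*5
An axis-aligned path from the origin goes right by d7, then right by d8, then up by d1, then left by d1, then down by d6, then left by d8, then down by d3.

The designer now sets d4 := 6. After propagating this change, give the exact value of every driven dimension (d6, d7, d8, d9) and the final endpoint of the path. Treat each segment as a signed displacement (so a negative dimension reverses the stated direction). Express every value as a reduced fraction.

Apply edit: d4 := 6
  d6 = d1/5 - 1 + d4 = 136/25
  d7 = d6/2 = 68/25
  d8 = d2*5 = 17
  d9 = d6*5 = 136/5
Walk from origin (0, 0):
  seg 1: right by d7 = 68/25 → (68/25, 0)
  seg 2: right by d8 = 17 → (493/25, 0)
  seg 3: up by d1 = 11/5 → (493/25, 11/5)
  seg 4: left by d1 = 11/5 → (438/25, 11/5)
  seg 5: down by d6 = 136/25 → (438/25, -81/25)
  seg 6: left by d8 = 17 → (13/25, -81/25)
  seg 7: down by d3 = 10 → (13/25, -331/25)

d6 = 136/25
d7 = 68/25
d8 = 17
d9 = 136/5
endpoint = (13/25, -331/25)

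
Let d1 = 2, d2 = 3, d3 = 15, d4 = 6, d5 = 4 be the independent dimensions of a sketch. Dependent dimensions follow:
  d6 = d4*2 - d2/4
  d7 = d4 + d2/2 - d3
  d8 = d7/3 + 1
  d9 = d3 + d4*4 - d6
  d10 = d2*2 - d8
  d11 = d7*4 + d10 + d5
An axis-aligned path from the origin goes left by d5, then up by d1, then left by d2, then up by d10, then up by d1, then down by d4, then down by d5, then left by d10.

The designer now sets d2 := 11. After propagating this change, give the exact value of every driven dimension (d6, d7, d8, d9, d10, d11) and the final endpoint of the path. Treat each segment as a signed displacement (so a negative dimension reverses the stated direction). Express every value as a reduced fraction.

d6 = 37/4
d7 = -7/2
d8 = -1/6
d9 = 119/4
d10 = 133/6
d11 = 73/6
endpoint = (-223/6, 97/6)

Apply edit: d2 := 11
  d6 = d4*2 - d2/4 = 37/4
  d7 = d4 + d2/2 - d3 = -7/2
  d8 = d7/3 + 1 = -1/6
  d9 = d3 + d4*4 - d6 = 119/4
  d10 = d2*2 - d8 = 133/6
  d11 = d7*4 + d10 + d5 = 73/6
Walk from origin (0, 0):
  seg 1: left by d5 = 4 → (-4, 0)
  seg 2: up by d1 = 2 → (-4, 2)
  seg 3: left by d2 = 11 → (-15, 2)
  seg 4: up by d10 = 133/6 → (-15, 145/6)
  seg 5: up by d1 = 2 → (-15, 157/6)
  seg 6: down by d4 = 6 → (-15, 121/6)
  seg 7: down by d5 = 4 → (-15, 97/6)
  seg 8: left by d10 = 133/6 → (-223/6, 97/6)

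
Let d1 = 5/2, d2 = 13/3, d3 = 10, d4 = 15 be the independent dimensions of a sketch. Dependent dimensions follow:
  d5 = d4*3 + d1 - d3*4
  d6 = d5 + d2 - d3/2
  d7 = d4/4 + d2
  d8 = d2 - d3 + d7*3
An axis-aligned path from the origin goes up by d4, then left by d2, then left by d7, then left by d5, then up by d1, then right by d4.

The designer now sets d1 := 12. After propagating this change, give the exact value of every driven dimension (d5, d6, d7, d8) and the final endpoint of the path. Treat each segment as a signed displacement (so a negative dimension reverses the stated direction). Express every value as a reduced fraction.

Apply edit: d1 := 12
  d5 = d4*3 + d1 - d3*4 = 17
  d6 = d5 + d2 - d3/2 = 49/3
  d7 = d4/4 + d2 = 97/12
  d8 = d2 - d3 + d7*3 = 223/12
Walk from origin (0, 0):
  seg 1: up by d4 = 15 → (0, 15)
  seg 2: left by d2 = 13/3 → (-13/3, 15)
  seg 3: left by d7 = 97/12 → (-149/12, 15)
  seg 4: left by d5 = 17 → (-353/12, 15)
  seg 5: up by d1 = 12 → (-353/12, 27)
  seg 6: right by d4 = 15 → (-173/12, 27)

d5 = 17
d6 = 49/3
d7 = 97/12
d8 = 223/12
endpoint = (-173/12, 27)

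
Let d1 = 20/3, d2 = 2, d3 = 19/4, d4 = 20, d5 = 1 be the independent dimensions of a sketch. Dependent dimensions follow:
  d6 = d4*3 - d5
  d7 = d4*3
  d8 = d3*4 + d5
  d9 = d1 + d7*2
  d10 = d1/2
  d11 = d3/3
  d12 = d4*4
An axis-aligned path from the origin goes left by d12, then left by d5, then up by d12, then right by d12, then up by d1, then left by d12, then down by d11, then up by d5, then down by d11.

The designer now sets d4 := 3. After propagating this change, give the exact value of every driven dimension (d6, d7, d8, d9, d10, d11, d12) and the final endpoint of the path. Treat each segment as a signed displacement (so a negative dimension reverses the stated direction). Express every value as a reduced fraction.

d6 = 8
d7 = 9
d8 = 20
d9 = 74/3
d10 = 10/3
d11 = 19/12
d12 = 12
endpoint = (-13, 33/2)

Apply edit: d4 := 3
  d6 = d4*3 - d5 = 8
  d7 = d4*3 = 9
  d8 = d3*4 + d5 = 20
  d9 = d1 + d7*2 = 74/3
  d10 = d1/2 = 10/3
  d11 = d3/3 = 19/12
  d12 = d4*4 = 12
Walk from origin (0, 0):
  seg 1: left by d12 = 12 → (-12, 0)
  seg 2: left by d5 = 1 → (-13, 0)
  seg 3: up by d12 = 12 → (-13, 12)
  seg 4: right by d12 = 12 → (-1, 12)
  seg 5: up by d1 = 20/3 → (-1, 56/3)
  seg 6: left by d12 = 12 → (-13, 56/3)
  seg 7: down by d11 = 19/12 → (-13, 205/12)
  seg 8: up by d5 = 1 → (-13, 217/12)
  seg 9: down by d11 = 19/12 → (-13, 33/2)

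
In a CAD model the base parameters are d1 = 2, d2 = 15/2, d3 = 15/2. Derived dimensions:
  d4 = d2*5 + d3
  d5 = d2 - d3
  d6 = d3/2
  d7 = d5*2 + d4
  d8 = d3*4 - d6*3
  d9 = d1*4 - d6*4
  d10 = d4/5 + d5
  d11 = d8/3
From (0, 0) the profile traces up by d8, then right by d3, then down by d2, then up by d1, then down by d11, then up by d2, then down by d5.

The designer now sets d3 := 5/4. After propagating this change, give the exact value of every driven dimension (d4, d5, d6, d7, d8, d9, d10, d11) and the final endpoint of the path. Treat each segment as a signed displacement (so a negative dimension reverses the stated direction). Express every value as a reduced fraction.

Apply edit: d3 := 5/4
  d4 = d2*5 + d3 = 155/4
  d5 = d2 - d3 = 25/4
  d6 = d3/2 = 5/8
  d7 = d5*2 + d4 = 205/4
  d8 = d3*4 - d6*3 = 25/8
  d9 = d1*4 - d6*4 = 11/2
  d10 = d4/5 + d5 = 14
  d11 = d8/3 = 25/24
Walk from origin (0, 0):
  seg 1: up by d8 = 25/8 → (0, 25/8)
  seg 2: right by d3 = 5/4 → (5/4, 25/8)
  seg 3: down by d2 = 15/2 → (5/4, -35/8)
  seg 4: up by d1 = 2 → (5/4, -19/8)
  seg 5: down by d11 = 25/24 → (5/4, -41/12)
  seg 6: up by d2 = 15/2 → (5/4, 49/12)
  seg 7: down by d5 = 25/4 → (5/4, -13/6)

d4 = 155/4
d5 = 25/4
d6 = 5/8
d7 = 205/4
d8 = 25/8
d9 = 11/2
d10 = 14
d11 = 25/24
endpoint = (5/4, -13/6)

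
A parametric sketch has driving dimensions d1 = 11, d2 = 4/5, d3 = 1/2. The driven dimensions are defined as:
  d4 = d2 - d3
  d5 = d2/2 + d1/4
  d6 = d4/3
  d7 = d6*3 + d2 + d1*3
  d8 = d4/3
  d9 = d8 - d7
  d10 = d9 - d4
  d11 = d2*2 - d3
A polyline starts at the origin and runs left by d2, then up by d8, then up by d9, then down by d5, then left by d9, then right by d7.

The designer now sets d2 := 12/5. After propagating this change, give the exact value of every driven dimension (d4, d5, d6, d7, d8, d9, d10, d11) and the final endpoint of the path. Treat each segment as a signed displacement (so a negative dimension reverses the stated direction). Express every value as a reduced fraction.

d4 = 19/10
d5 = 79/20
d6 = 19/30
d7 = 373/10
d8 = 19/30
d9 = -110/3
d10 = -1157/30
d11 = 43/10
endpoint = (2147/30, -2399/60)

Apply edit: d2 := 12/5
  d4 = d2 - d3 = 19/10
  d5 = d2/2 + d1/4 = 79/20
  d6 = d4/3 = 19/30
  d7 = d6*3 + d2 + d1*3 = 373/10
  d8 = d4/3 = 19/30
  d9 = d8 - d7 = -110/3
  d10 = d9 - d4 = -1157/30
  d11 = d2*2 - d3 = 43/10
Walk from origin (0, 0):
  seg 1: left by d2 = 12/5 → (-12/5, 0)
  seg 2: up by d8 = 19/30 → (-12/5, 19/30)
  seg 3: up by d9 = -110/3 → (-12/5, -1081/30)
  seg 4: down by d5 = 79/20 → (-12/5, -2399/60)
  seg 5: left by d9 = -110/3 → (514/15, -2399/60)
  seg 6: right by d7 = 373/10 → (2147/30, -2399/60)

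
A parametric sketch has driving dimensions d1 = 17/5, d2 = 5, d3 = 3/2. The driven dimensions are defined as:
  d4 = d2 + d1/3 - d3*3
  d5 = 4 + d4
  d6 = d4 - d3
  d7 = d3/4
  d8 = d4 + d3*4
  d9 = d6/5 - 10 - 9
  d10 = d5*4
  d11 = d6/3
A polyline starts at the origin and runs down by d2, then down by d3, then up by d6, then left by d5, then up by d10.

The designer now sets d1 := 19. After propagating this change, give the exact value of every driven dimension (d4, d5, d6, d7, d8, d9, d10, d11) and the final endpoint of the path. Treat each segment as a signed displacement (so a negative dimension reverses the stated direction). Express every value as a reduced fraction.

Apply edit: d1 := 19
  d4 = d2 + d1/3 - d3*3 = 41/6
  d5 = 4 + d4 = 65/6
  d6 = d4 - d3 = 16/3
  d7 = d3/4 = 3/8
  d8 = d4 + d3*4 = 77/6
  d9 = d6/5 - 10 - 9 = -269/15
  d10 = d5*4 = 130/3
  d11 = d6/3 = 16/9
Walk from origin (0, 0):
  seg 1: down by d2 = 5 → (0, -5)
  seg 2: down by d3 = 3/2 → (0, -13/2)
  seg 3: up by d6 = 16/3 → (0, -7/6)
  seg 4: left by d5 = 65/6 → (-65/6, -7/6)
  seg 5: up by d10 = 130/3 → (-65/6, 253/6)

d4 = 41/6
d5 = 65/6
d6 = 16/3
d7 = 3/8
d8 = 77/6
d9 = -269/15
d10 = 130/3
d11 = 16/9
endpoint = (-65/6, 253/6)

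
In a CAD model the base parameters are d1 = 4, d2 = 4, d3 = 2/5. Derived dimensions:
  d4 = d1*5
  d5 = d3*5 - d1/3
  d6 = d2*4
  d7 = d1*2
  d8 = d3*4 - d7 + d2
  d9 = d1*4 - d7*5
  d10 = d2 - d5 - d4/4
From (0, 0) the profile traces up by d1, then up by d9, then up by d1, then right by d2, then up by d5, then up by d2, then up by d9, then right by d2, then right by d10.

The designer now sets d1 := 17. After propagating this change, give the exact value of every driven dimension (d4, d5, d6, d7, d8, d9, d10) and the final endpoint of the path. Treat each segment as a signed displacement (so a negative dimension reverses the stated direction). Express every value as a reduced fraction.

Apply edit: d1 := 17
  d4 = d1*5 = 85
  d5 = d3*5 - d1/3 = -11/3
  d6 = d2*4 = 16
  d7 = d1*2 = 34
  d8 = d3*4 - d7 + d2 = -142/5
  d9 = d1*4 - d7*5 = -102
  d10 = d2 - d5 - d4/4 = -163/12
Walk from origin (0, 0):
  seg 1: up by d1 = 17 → (0, 17)
  seg 2: up by d9 = -102 → (0, -85)
  seg 3: up by d1 = 17 → (0, -68)
  seg 4: right by d2 = 4 → (4, -68)
  seg 5: up by d5 = -11/3 → (4, -215/3)
  seg 6: up by d2 = 4 → (4, -203/3)
  seg 7: up by d9 = -102 → (4, -509/3)
  seg 8: right by d2 = 4 → (8, -509/3)
  seg 9: right by d10 = -163/12 → (-67/12, -509/3)

d4 = 85
d5 = -11/3
d6 = 16
d7 = 34
d8 = -142/5
d9 = -102
d10 = -163/12
endpoint = (-67/12, -509/3)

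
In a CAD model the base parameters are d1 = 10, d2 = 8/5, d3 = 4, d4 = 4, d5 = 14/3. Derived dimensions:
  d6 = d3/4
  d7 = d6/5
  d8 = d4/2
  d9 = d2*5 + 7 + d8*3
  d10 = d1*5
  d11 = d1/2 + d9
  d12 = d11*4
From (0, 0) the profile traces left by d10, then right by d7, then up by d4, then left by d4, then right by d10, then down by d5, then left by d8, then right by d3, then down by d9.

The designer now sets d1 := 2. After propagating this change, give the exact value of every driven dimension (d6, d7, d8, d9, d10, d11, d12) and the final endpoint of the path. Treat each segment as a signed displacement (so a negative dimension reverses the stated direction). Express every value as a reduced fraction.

d6 = 1
d7 = 1/5
d8 = 2
d9 = 21
d10 = 10
d11 = 22
d12 = 88
endpoint = (-9/5, -65/3)

Apply edit: d1 := 2
  d6 = d3/4 = 1
  d7 = d6/5 = 1/5
  d8 = d4/2 = 2
  d9 = d2*5 + 7 + d8*3 = 21
  d10 = d1*5 = 10
  d11 = d1/2 + d9 = 22
  d12 = d11*4 = 88
Walk from origin (0, 0):
  seg 1: left by d10 = 10 → (-10, 0)
  seg 2: right by d7 = 1/5 → (-49/5, 0)
  seg 3: up by d4 = 4 → (-49/5, 4)
  seg 4: left by d4 = 4 → (-69/5, 4)
  seg 5: right by d10 = 10 → (-19/5, 4)
  seg 6: down by d5 = 14/3 → (-19/5, -2/3)
  seg 7: left by d8 = 2 → (-29/5, -2/3)
  seg 8: right by d3 = 4 → (-9/5, -2/3)
  seg 9: down by d9 = 21 → (-9/5, -65/3)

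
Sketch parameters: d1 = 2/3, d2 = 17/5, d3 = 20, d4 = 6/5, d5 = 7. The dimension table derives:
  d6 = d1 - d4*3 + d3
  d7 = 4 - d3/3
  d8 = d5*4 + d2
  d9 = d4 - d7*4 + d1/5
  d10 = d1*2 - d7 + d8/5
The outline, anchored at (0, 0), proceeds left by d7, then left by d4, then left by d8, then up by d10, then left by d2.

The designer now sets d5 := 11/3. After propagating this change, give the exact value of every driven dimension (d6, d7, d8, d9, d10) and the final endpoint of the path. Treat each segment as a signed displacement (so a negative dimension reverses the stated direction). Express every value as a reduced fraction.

d6 = 256/15
d7 = -8/3
d8 = 271/15
d9 = 12
d10 = 571/75
endpoint = (-20, 571/75)

Apply edit: d5 := 11/3
  d6 = d1 - d4*3 + d3 = 256/15
  d7 = 4 - d3/3 = -8/3
  d8 = d5*4 + d2 = 271/15
  d9 = d4 - d7*4 + d1/5 = 12
  d10 = d1*2 - d7 + d8/5 = 571/75
Walk from origin (0, 0):
  seg 1: left by d7 = -8/3 → (8/3, 0)
  seg 2: left by d4 = 6/5 → (22/15, 0)
  seg 3: left by d8 = 271/15 → (-83/5, 0)
  seg 4: up by d10 = 571/75 → (-83/5, 571/75)
  seg 5: left by d2 = 17/5 → (-20, 571/75)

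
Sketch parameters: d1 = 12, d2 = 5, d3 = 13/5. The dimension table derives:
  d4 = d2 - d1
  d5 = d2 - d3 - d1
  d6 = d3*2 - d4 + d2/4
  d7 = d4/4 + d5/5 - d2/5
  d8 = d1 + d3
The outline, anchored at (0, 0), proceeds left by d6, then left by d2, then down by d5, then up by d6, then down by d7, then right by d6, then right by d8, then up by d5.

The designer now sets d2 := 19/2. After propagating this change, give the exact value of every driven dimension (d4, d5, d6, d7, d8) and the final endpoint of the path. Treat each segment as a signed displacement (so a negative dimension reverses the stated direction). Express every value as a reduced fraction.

Apply edit: d2 := 19/2
  d4 = d2 - d1 = -5/2
  d5 = d2 - d3 - d1 = -51/10
  d6 = d3*2 - d4 + d2/4 = 403/40
  d7 = d4/4 + d5/5 - d2/5 = -709/200
  d8 = d1 + d3 = 73/5
Walk from origin (0, 0):
  seg 1: left by d6 = 403/40 → (-403/40, 0)
  seg 2: left by d2 = 19/2 → (-783/40, 0)
  seg 3: down by d5 = -51/10 → (-783/40, 51/10)
  seg 4: up by d6 = 403/40 → (-783/40, 607/40)
  seg 5: down by d7 = -709/200 → (-783/40, 468/25)
  seg 6: right by d6 = 403/40 → (-19/2, 468/25)
  seg 7: right by d8 = 73/5 → (51/10, 468/25)
  seg 8: up by d5 = -51/10 → (51/10, 681/50)

d4 = -5/2
d5 = -51/10
d6 = 403/40
d7 = -709/200
d8 = 73/5
endpoint = (51/10, 681/50)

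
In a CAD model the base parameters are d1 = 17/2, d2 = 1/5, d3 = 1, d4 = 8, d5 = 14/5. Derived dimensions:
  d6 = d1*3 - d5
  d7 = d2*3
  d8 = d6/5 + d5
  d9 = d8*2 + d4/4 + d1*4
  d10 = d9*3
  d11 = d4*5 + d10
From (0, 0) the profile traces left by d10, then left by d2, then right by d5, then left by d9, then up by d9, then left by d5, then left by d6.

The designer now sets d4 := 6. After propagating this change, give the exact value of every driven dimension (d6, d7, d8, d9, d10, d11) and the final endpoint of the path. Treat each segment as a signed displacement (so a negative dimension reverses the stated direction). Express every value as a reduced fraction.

Apply edit: d4 := 6
  d6 = d1*3 - d5 = 227/10
  d7 = d2*3 = 3/5
  d8 = d6/5 + d5 = 367/50
  d9 = d8*2 + d4/4 + d1*4 = 2509/50
  d10 = d9*3 = 7527/50
  d11 = d4*5 + d10 = 9027/50
Walk from origin (0, 0):
  seg 1: left by d10 = 7527/50 → (-7527/50, 0)
  seg 2: left by d2 = 1/5 → (-7537/50, 0)
  seg 3: right by d5 = 14/5 → (-7397/50, 0)
  seg 4: left by d9 = 2509/50 → (-4953/25, 0)
  seg 5: up by d9 = 2509/50 → (-4953/25, 2509/50)
  seg 6: left by d5 = 14/5 → (-5023/25, 2509/50)
  seg 7: left by d6 = 227/10 → (-11181/50, 2509/50)

d6 = 227/10
d7 = 3/5
d8 = 367/50
d9 = 2509/50
d10 = 7527/50
d11 = 9027/50
endpoint = (-11181/50, 2509/50)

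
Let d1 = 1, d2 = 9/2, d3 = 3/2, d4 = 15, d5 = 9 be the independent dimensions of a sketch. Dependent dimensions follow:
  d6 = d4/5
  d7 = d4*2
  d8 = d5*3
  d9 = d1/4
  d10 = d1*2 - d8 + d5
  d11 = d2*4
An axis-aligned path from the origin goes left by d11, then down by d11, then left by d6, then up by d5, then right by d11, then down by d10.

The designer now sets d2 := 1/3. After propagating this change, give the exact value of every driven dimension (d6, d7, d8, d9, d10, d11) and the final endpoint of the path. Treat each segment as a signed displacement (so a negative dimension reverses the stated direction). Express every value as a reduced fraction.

Apply edit: d2 := 1/3
  d6 = d4/5 = 3
  d7 = d4*2 = 30
  d8 = d5*3 = 27
  d9 = d1/4 = 1/4
  d10 = d1*2 - d8 + d5 = -16
  d11 = d2*4 = 4/3
Walk from origin (0, 0):
  seg 1: left by d11 = 4/3 → (-4/3, 0)
  seg 2: down by d11 = 4/3 → (-4/3, -4/3)
  seg 3: left by d6 = 3 → (-13/3, -4/3)
  seg 4: up by d5 = 9 → (-13/3, 23/3)
  seg 5: right by d11 = 4/3 → (-3, 23/3)
  seg 6: down by d10 = -16 → (-3, 71/3)

d6 = 3
d7 = 30
d8 = 27
d9 = 1/4
d10 = -16
d11 = 4/3
endpoint = (-3, 71/3)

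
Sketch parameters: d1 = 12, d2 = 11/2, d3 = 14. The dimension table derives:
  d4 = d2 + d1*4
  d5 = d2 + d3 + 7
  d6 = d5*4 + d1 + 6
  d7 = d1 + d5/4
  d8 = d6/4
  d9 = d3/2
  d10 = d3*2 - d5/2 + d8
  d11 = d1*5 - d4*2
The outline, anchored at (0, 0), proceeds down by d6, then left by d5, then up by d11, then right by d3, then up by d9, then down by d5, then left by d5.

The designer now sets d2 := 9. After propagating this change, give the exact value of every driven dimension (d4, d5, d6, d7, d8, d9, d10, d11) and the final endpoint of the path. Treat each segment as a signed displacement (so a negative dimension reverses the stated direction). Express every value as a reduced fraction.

Apply edit: d2 := 9
  d4 = d2 + d1*4 = 57
  d5 = d2 + d3 + 7 = 30
  d6 = d5*4 + d1 + 6 = 138
  d7 = d1 + d5/4 = 39/2
  d8 = d6/4 = 69/2
  d9 = d3/2 = 7
  d10 = d3*2 - d5/2 + d8 = 95/2
  d11 = d1*5 - d4*2 = -54
Walk from origin (0, 0):
  seg 1: down by d6 = 138 → (0, -138)
  seg 2: left by d5 = 30 → (-30, -138)
  seg 3: up by d11 = -54 → (-30, -192)
  seg 4: right by d3 = 14 → (-16, -192)
  seg 5: up by d9 = 7 → (-16, -185)
  seg 6: down by d5 = 30 → (-16, -215)
  seg 7: left by d5 = 30 → (-46, -215)

d4 = 57
d5 = 30
d6 = 138
d7 = 39/2
d8 = 69/2
d9 = 7
d10 = 95/2
d11 = -54
endpoint = (-46, -215)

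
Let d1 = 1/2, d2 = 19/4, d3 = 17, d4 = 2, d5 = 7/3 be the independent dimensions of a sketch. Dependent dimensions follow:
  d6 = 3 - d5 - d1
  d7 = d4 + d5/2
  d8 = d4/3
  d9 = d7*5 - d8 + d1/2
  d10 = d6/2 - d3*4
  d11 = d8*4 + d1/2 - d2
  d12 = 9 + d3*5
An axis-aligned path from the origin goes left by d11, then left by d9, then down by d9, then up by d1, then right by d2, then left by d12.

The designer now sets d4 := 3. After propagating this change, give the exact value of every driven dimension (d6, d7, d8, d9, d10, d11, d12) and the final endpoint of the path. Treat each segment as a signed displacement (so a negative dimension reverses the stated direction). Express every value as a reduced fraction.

Apply edit: d4 := 3
  d6 = 3 - d5 - d1 = 1/6
  d7 = d4 + d5/2 = 25/6
  d8 = d4/3 = 1
  d9 = d7*5 - d8 + d1/2 = 241/12
  d10 = d6/2 - d3*4 = -815/12
  d11 = d8*4 + d1/2 - d2 = -1/2
  d12 = 9 + d3*5 = 94
Walk from origin (0, 0):
  seg 1: left by d11 = -1/2 → (1/2, 0)
  seg 2: left by d9 = 241/12 → (-235/12, 0)
  seg 3: down by d9 = 241/12 → (-235/12, -241/12)
  seg 4: up by d1 = 1/2 → (-235/12, -235/12)
  seg 5: right by d2 = 19/4 → (-89/6, -235/12)
  seg 6: left by d12 = 94 → (-653/6, -235/12)

d6 = 1/6
d7 = 25/6
d8 = 1
d9 = 241/12
d10 = -815/12
d11 = -1/2
d12 = 94
endpoint = (-653/6, -235/12)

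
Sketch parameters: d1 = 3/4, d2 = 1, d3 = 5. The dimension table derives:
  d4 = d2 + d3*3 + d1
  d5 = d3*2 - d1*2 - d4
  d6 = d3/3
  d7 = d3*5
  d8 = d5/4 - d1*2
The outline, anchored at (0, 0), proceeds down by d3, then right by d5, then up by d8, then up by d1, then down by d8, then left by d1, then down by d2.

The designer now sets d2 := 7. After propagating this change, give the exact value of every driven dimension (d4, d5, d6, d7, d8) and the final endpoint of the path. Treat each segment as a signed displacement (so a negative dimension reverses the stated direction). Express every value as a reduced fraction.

Apply edit: d2 := 7
  d4 = d2 + d3*3 + d1 = 91/4
  d5 = d3*2 - d1*2 - d4 = -57/4
  d6 = d3/3 = 5/3
  d7 = d3*5 = 25
  d8 = d5/4 - d1*2 = -81/16
Walk from origin (0, 0):
  seg 1: down by d3 = 5 → (0, -5)
  seg 2: right by d5 = -57/4 → (-57/4, -5)
  seg 3: up by d8 = -81/16 → (-57/4, -161/16)
  seg 4: up by d1 = 3/4 → (-57/4, -149/16)
  seg 5: down by d8 = -81/16 → (-57/4, -17/4)
  seg 6: left by d1 = 3/4 → (-15, -17/4)
  seg 7: down by d2 = 7 → (-15, -45/4)

d4 = 91/4
d5 = -57/4
d6 = 5/3
d7 = 25
d8 = -81/16
endpoint = (-15, -45/4)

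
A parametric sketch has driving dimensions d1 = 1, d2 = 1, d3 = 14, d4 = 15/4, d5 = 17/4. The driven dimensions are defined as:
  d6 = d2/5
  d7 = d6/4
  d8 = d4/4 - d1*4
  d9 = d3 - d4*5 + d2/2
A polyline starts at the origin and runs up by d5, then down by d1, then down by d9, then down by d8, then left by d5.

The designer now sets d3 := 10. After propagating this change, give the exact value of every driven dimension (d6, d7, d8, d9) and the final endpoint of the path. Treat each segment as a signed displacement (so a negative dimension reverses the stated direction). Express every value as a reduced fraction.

d6 = 1/5
d7 = 1/20
d8 = -49/16
d9 = -33/4
endpoint = (-17/4, 233/16)

Apply edit: d3 := 10
  d6 = d2/5 = 1/5
  d7 = d6/4 = 1/20
  d8 = d4/4 - d1*4 = -49/16
  d9 = d3 - d4*5 + d2/2 = -33/4
Walk from origin (0, 0):
  seg 1: up by d5 = 17/4 → (0, 17/4)
  seg 2: down by d1 = 1 → (0, 13/4)
  seg 3: down by d9 = -33/4 → (0, 23/2)
  seg 4: down by d8 = -49/16 → (0, 233/16)
  seg 5: left by d5 = 17/4 → (-17/4, 233/16)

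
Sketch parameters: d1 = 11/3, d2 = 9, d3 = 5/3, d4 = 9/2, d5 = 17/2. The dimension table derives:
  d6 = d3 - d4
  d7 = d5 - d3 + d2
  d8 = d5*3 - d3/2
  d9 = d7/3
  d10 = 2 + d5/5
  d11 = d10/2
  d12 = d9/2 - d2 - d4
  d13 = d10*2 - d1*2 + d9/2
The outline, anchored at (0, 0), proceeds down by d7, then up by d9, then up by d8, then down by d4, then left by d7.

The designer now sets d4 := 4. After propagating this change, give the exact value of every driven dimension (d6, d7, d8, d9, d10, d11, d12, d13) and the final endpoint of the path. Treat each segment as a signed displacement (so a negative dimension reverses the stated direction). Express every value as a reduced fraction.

d6 = -7/3
d7 = 95/6
d8 = 74/3
d9 = 95/18
d10 = 37/10
d11 = 37/20
d12 = -373/36
d13 = 487/180
endpoint = (-95/6, 91/9)

Apply edit: d4 := 4
  d6 = d3 - d4 = -7/3
  d7 = d5 - d3 + d2 = 95/6
  d8 = d5*3 - d3/2 = 74/3
  d9 = d7/3 = 95/18
  d10 = 2 + d5/5 = 37/10
  d11 = d10/2 = 37/20
  d12 = d9/2 - d2 - d4 = -373/36
  d13 = d10*2 - d1*2 + d9/2 = 487/180
Walk from origin (0, 0):
  seg 1: down by d7 = 95/6 → (0, -95/6)
  seg 2: up by d9 = 95/18 → (0, -95/9)
  seg 3: up by d8 = 74/3 → (0, 127/9)
  seg 4: down by d4 = 4 → (0, 91/9)
  seg 5: left by d7 = 95/6 → (-95/6, 91/9)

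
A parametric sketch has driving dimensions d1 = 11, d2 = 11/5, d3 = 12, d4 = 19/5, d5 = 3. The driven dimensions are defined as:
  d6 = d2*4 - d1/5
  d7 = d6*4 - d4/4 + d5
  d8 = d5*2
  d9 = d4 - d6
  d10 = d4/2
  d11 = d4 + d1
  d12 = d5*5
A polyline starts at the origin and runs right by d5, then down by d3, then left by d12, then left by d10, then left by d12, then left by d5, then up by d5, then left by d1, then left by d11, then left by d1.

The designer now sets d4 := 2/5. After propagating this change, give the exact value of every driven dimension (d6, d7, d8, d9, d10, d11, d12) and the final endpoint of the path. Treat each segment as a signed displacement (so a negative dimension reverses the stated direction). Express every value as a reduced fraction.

d6 = 33/5
d7 = 293/10
d8 = 6
d9 = -31/5
d10 = 1/5
d11 = 57/5
d12 = 15
endpoint = (-318/5, -9)

Apply edit: d4 := 2/5
  d6 = d2*4 - d1/5 = 33/5
  d7 = d6*4 - d4/4 + d5 = 293/10
  d8 = d5*2 = 6
  d9 = d4 - d6 = -31/5
  d10 = d4/2 = 1/5
  d11 = d4 + d1 = 57/5
  d12 = d5*5 = 15
Walk from origin (0, 0):
  seg 1: right by d5 = 3 → (3, 0)
  seg 2: down by d3 = 12 → (3, -12)
  seg 3: left by d12 = 15 → (-12, -12)
  seg 4: left by d10 = 1/5 → (-61/5, -12)
  seg 5: left by d12 = 15 → (-136/5, -12)
  seg 6: left by d5 = 3 → (-151/5, -12)
  seg 7: up by d5 = 3 → (-151/5, -9)
  seg 8: left by d1 = 11 → (-206/5, -9)
  seg 9: left by d11 = 57/5 → (-263/5, -9)
  seg 10: left by d1 = 11 → (-318/5, -9)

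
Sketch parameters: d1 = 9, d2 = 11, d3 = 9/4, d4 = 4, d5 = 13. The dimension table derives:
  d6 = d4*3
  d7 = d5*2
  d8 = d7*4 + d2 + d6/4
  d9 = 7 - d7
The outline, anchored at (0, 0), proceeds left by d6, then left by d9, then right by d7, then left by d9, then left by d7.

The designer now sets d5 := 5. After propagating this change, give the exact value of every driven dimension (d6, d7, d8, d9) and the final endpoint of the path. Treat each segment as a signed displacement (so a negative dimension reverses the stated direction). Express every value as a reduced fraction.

Apply edit: d5 := 5
  d6 = d4*3 = 12
  d7 = d5*2 = 10
  d8 = d7*4 + d2 + d6/4 = 54
  d9 = 7 - d7 = -3
Walk from origin (0, 0):
  seg 1: left by d6 = 12 → (-12, 0)
  seg 2: left by d9 = -3 → (-9, 0)
  seg 3: right by d7 = 10 → (1, 0)
  seg 4: left by d9 = -3 → (4, 0)
  seg 5: left by d7 = 10 → (-6, 0)

d6 = 12
d7 = 10
d8 = 54
d9 = -3
endpoint = (-6, 0)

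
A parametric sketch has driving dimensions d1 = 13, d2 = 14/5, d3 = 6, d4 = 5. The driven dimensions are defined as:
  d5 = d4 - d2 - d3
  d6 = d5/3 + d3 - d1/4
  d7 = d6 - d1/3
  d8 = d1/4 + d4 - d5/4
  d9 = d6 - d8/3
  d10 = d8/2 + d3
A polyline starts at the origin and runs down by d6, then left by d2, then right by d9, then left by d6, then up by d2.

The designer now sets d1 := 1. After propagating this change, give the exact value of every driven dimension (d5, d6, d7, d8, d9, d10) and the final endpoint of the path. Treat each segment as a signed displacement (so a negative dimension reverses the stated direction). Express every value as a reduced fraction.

Apply edit: d1 := 1
  d5 = d4 - d2 - d3 = -19/5
  d6 = d5/3 + d3 - d1/4 = 269/60
  d7 = d6 - d1/3 = 83/20
  d8 = d1/4 + d4 - d5/4 = 31/5
  d9 = d6 - d8/3 = 29/12
  d10 = d8/2 + d3 = 91/10
Walk from origin (0, 0):
  seg 1: down by d6 = 269/60 → (0, -269/60)
  seg 2: left by d2 = 14/5 → (-14/5, -269/60)
  seg 3: right by d9 = 29/12 → (-23/60, -269/60)
  seg 4: left by d6 = 269/60 → (-73/15, -269/60)
  seg 5: up by d2 = 14/5 → (-73/15, -101/60)

d5 = -19/5
d6 = 269/60
d7 = 83/20
d8 = 31/5
d9 = 29/12
d10 = 91/10
endpoint = (-73/15, -101/60)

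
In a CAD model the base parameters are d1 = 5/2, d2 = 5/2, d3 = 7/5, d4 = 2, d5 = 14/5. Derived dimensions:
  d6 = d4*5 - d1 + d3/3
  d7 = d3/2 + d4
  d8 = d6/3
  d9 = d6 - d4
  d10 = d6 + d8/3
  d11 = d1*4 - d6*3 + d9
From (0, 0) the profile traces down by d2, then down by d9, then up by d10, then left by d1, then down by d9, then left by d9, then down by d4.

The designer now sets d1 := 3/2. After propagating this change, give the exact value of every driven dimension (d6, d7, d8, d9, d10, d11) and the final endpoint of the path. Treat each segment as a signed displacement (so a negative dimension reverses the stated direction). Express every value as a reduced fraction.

Apply edit: d1 := 3/2
  d6 = d4*5 - d1 + d3/3 = 269/30
  d7 = d3/2 + d4 = 27/10
  d8 = d6/3 = 269/90
  d9 = d6 - d4 = 209/30
  d10 = d6 + d8/3 = 269/27
  d11 = d1*4 - d6*3 + d9 = -209/15
Walk from origin (0, 0):
  seg 1: down by d2 = 5/2 → (0, -5/2)
  seg 2: down by d9 = 209/30 → (0, -142/15)
  seg 3: up by d10 = 269/27 → (0, 67/135)
  seg 4: left by d1 = 3/2 → (-3/2, 67/135)
  seg 5: down by d9 = 209/30 → (-3/2, -1747/270)
  seg 6: left by d9 = 209/30 → (-127/15, -1747/270)
  seg 7: down by d4 = 2 → (-127/15, -2287/270)

d6 = 269/30
d7 = 27/10
d8 = 269/90
d9 = 209/30
d10 = 269/27
d11 = -209/15
endpoint = (-127/15, -2287/270)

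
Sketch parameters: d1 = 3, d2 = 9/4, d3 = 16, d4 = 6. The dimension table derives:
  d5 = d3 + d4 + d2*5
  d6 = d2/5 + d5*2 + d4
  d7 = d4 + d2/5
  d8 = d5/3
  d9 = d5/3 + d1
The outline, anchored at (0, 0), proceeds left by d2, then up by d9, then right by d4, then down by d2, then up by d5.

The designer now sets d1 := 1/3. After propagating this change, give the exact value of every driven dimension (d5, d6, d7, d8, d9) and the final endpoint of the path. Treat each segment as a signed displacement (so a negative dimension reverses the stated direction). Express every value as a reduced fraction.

Apply edit: d1 := 1/3
  d5 = d3 + d4 + d2*5 = 133/4
  d6 = d2/5 + d5*2 + d4 = 1459/20
  d7 = d4 + d2/5 = 129/20
  d8 = d5/3 = 133/12
  d9 = d5/3 + d1 = 137/12
Walk from origin (0, 0):
  seg 1: left by d2 = 9/4 → (-9/4, 0)
  seg 2: up by d9 = 137/12 → (-9/4, 137/12)
  seg 3: right by d4 = 6 → (15/4, 137/12)
  seg 4: down by d2 = 9/4 → (15/4, 55/6)
  seg 5: up by d5 = 133/4 → (15/4, 509/12)

d5 = 133/4
d6 = 1459/20
d7 = 129/20
d8 = 133/12
d9 = 137/12
endpoint = (15/4, 509/12)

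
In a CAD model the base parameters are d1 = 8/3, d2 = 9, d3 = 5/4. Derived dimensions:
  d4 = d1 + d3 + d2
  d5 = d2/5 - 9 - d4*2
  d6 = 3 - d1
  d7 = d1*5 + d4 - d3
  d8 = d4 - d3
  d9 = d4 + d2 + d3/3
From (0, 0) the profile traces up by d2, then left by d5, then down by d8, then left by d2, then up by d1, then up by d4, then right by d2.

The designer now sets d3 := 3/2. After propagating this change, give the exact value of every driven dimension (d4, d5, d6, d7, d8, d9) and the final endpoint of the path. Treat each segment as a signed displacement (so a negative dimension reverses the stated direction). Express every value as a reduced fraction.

d4 = 79/6
d5 = -503/15
d6 = 1/3
d7 = 25
d8 = 35/3
d9 = 68/3
endpoint = (503/15, 79/6)

Apply edit: d3 := 3/2
  d4 = d1 + d3 + d2 = 79/6
  d5 = d2/5 - 9 - d4*2 = -503/15
  d6 = 3 - d1 = 1/3
  d7 = d1*5 + d4 - d3 = 25
  d8 = d4 - d3 = 35/3
  d9 = d4 + d2 + d3/3 = 68/3
Walk from origin (0, 0):
  seg 1: up by d2 = 9 → (0, 9)
  seg 2: left by d5 = -503/15 → (503/15, 9)
  seg 3: down by d8 = 35/3 → (503/15, -8/3)
  seg 4: left by d2 = 9 → (368/15, -8/3)
  seg 5: up by d1 = 8/3 → (368/15, 0)
  seg 6: up by d4 = 79/6 → (368/15, 79/6)
  seg 7: right by d2 = 9 → (503/15, 79/6)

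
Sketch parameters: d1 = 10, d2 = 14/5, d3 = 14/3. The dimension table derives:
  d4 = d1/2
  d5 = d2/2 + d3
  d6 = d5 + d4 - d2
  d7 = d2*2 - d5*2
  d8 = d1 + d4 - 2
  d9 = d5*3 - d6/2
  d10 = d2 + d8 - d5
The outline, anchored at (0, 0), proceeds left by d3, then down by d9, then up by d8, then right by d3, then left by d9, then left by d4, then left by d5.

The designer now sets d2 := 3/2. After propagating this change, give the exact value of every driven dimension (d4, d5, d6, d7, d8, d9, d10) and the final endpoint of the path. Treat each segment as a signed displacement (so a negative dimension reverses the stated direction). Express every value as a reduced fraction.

Apply edit: d2 := 3/2
  d4 = d1/2 = 5
  d5 = d2/2 + d3 = 65/12
  d6 = d5 + d4 - d2 = 107/12
  d7 = d2*2 - d5*2 = -47/6
  d8 = d1 + d4 - 2 = 13
  d9 = d5*3 - d6/2 = 283/24
  d10 = d2 + d8 - d5 = 109/12
Walk from origin (0, 0):
  seg 1: left by d3 = 14/3 → (-14/3, 0)
  seg 2: down by d9 = 283/24 → (-14/3, -283/24)
  seg 3: up by d8 = 13 → (-14/3, 29/24)
  seg 4: right by d3 = 14/3 → (0, 29/24)
  seg 5: left by d9 = 283/24 → (-283/24, 29/24)
  seg 6: left by d4 = 5 → (-403/24, 29/24)
  seg 7: left by d5 = 65/12 → (-533/24, 29/24)

d4 = 5
d5 = 65/12
d6 = 107/12
d7 = -47/6
d8 = 13
d9 = 283/24
d10 = 109/12
endpoint = (-533/24, 29/24)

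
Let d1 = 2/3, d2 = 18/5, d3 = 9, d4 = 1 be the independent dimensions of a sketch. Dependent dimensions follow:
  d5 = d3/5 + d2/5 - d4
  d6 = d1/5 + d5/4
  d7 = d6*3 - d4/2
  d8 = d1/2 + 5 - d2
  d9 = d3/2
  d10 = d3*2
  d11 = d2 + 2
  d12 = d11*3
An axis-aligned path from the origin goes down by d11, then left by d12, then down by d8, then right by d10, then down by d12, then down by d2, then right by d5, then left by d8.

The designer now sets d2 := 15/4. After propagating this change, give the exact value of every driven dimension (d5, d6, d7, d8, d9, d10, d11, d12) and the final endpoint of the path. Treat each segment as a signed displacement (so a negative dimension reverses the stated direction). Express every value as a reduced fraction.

Apply edit: d2 := 15/4
  d5 = d3/5 + d2/5 - d4 = 31/20
  d6 = d1/5 + d5/4 = 25/48
  d7 = d6*3 - d4/2 = 17/16
  d8 = d1/2 + 5 - d2 = 19/12
  d9 = d3/2 = 9/2
  d10 = d3*2 = 18
  d11 = d2 + 2 = 23/4
  d12 = d11*3 = 69/4
Walk from origin (0, 0):
  seg 1: down by d11 = 23/4 → (0, -23/4)
  seg 2: left by d12 = 69/4 → (-69/4, -23/4)
  seg 3: down by d8 = 19/12 → (-69/4, -22/3)
  seg 4: right by d10 = 18 → (3/4, -22/3)
  seg 5: down by d12 = 69/4 → (3/4, -295/12)
  seg 6: down by d2 = 15/4 → (3/4, -85/3)
  seg 7: right by d5 = 31/20 → (23/10, -85/3)
  seg 8: left by d8 = 19/12 → (43/60, -85/3)

d5 = 31/20
d6 = 25/48
d7 = 17/16
d8 = 19/12
d9 = 9/2
d10 = 18
d11 = 23/4
d12 = 69/4
endpoint = (43/60, -85/3)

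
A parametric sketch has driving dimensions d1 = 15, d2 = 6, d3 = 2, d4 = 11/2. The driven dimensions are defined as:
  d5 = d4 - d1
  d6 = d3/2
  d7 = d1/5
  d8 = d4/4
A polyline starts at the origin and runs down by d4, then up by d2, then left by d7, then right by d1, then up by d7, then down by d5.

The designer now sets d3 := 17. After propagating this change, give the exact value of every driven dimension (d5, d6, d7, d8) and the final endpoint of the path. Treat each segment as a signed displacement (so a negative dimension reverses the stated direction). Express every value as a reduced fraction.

d5 = -19/2
d6 = 17/2
d7 = 3
d8 = 11/8
endpoint = (12, 13)

Apply edit: d3 := 17
  d5 = d4 - d1 = -19/2
  d6 = d3/2 = 17/2
  d7 = d1/5 = 3
  d8 = d4/4 = 11/8
Walk from origin (0, 0):
  seg 1: down by d4 = 11/2 → (0, -11/2)
  seg 2: up by d2 = 6 → (0, 1/2)
  seg 3: left by d7 = 3 → (-3, 1/2)
  seg 4: right by d1 = 15 → (12, 1/2)
  seg 5: up by d7 = 3 → (12, 7/2)
  seg 6: down by d5 = -19/2 → (12, 13)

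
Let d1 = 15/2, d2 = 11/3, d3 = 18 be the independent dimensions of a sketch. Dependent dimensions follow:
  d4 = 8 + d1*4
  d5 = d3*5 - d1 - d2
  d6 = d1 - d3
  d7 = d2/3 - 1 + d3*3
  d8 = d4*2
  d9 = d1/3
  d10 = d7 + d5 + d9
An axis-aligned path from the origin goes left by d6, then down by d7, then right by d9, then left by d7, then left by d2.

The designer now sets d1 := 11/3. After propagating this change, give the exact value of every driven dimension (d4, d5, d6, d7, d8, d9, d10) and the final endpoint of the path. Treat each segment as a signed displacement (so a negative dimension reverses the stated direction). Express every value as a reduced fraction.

Apply edit: d1 := 11/3
  d4 = 8 + d1*4 = 68/3
  d5 = d3*5 - d1 - d2 = 248/3
  d6 = d1 - d3 = -43/3
  d7 = d2/3 - 1 + d3*3 = 488/9
  d8 = d4*2 = 136/3
  d9 = d1/3 = 11/9
  d10 = d7 + d5 + d9 = 1243/9
Walk from origin (0, 0):
  seg 1: left by d6 = -43/3 → (43/3, 0)
  seg 2: down by d7 = 488/9 → (43/3, -488/9)
  seg 3: right by d9 = 11/9 → (140/9, -488/9)
  seg 4: left by d7 = 488/9 → (-116/3, -488/9)
  seg 5: left by d2 = 11/3 → (-127/3, -488/9)

d4 = 68/3
d5 = 248/3
d6 = -43/3
d7 = 488/9
d8 = 136/3
d9 = 11/9
d10 = 1243/9
endpoint = (-127/3, -488/9)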